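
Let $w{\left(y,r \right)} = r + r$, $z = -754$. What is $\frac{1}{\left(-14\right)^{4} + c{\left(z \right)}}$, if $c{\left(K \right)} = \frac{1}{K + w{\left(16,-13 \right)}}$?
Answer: $\frac{780}{29964479} \approx 2.6031 \cdot 10^{-5}$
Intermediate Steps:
$w{\left(y,r \right)} = 2 r$
$c{\left(K \right)} = \frac{1}{-26 + K}$ ($c{\left(K \right)} = \frac{1}{K + 2 \left(-13\right)} = \frac{1}{K - 26} = \frac{1}{-26 + K}$)
$\frac{1}{\left(-14\right)^{4} + c{\left(z \right)}} = \frac{1}{\left(-14\right)^{4} + \frac{1}{-26 - 754}} = \frac{1}{38416 + \frac{1}{-780}} = \frac{1}{38416 - \frac{1}{780}} = \frac{1}{\frac{29964479}{780}} = \frac{780}{29964479}$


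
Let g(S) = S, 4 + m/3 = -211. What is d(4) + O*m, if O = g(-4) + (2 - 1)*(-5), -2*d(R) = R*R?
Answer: 5797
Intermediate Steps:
d(R) = -R²/2 (d(R) = -R*R/2 = -R²/2)
m = -645 (m = -12 + 3*(-211) = -12 - 633 = -645)
O = -9 (O = -4 + (2 - 1)*(-5) = -4 + 1*(-5) = -4 - 5 = -9)
d(4) + O*m = -½*4² - 9*(-645) = -½*16 + 5805 = -8 + 5805 = 5797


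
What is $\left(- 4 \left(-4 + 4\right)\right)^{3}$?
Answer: $0$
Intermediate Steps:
$\left(- 4 \left(-4 + 4\right)\right)^{3} = \left(\left(-4\right) 0\right)^{3} = 0^{3} = 0$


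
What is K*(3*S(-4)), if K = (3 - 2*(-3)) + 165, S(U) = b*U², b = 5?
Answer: 41760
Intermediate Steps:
S(U) = 5*U²
K = 174 (K = (3 + 6) + 165 = 9 + 165 = 174)
K*(3*S(-4)) = 174*(3*(5*(-4)²)) = 174*(3*(5*16)) = 174*(3*80) = 174*240 = 41760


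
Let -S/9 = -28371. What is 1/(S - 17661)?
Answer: 1/237678 ≈ 4.2074e-6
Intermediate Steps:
S = 255339 (S = -9*(-28371) = 255339)
1/(S - 17661) = 1/(255339 - 17661) = 1/237678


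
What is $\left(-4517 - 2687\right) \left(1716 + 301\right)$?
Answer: $-14530468$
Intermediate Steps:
$\left(-4517 - 2687\right) \left(1716 + 301\right) = \left(-7204\right) 2017 = -14530468$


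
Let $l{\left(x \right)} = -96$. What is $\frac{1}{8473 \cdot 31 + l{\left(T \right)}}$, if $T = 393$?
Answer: $\frac{1}{262567} \approx 3.8086 \cdot 10^{-6}$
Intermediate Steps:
$\frac{1}{8473 \cdot 31 + l{\left(T \right)}} = \frac{1}{8473 \cdot 31 - 96} = \frac{1}{262663 - 96} = \frac{1}{262567}$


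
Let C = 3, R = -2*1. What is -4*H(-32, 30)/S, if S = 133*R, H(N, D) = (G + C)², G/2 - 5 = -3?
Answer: 14/19 ≈ 0.73684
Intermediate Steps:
G = 4 (G = 10 + 2*(-3) = 10 - 6 = 4)
R = -2
H(N, D) = 49 (H(N, D) = (4 + 3)² = 7² = 49)
S = -266 (S = 133*(-2) = -266)
-4*H(-32, 30)/S = -196/(-266) = -196*(-1)/266 = -4*(-7/38) = 14/19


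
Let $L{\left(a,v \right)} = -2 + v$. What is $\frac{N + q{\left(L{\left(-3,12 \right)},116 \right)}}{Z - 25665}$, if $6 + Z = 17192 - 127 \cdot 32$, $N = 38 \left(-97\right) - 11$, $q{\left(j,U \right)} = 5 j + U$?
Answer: $\frac{1177}{4181} \approx 0.28151$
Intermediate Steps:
$q{\left(j,U \right)} = U + 5 j$
$N = -3697$ ($N = -3686 - 11 = -3697$)
$Z = 13122$ ($Z = -6 + \left(17192 - 127 \cdot 32\right) = -6 + \left(17192 - 4064\right) = -6 + 13128 = 13122$)
$\frac{N + q{\left(L{\left(-3,12 \right)},116 \right)}}{Z - 25665} = \frac{-3697 + \left(116 + 5 \left(-2 + 12\right)\right)}{13122 - 25665} = \frac{-3697 + \left(116 + 5 \cdot 10\right)}{-12543} = \left(-3697 + \left(116 + 50\right)\right) \left(- \frac{1}{12543}\right) = \left(-3697 + 166\right) \left(- \frac{1}{12543}\right) = \left(-3531\right) \left(- \frac{1}{12543}\right) = \frac{1177}{4181}$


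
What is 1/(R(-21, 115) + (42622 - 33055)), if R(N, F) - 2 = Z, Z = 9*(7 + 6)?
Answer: 1/9686 ≈ 0.00010324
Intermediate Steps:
Z = 117 (Z = 9*13 = 117)
R(N, F) = 119 (R(N, F) = 2 + 117 = 119)
1/(R(-21, 115) + (42622 - 33055)) = 1/(119 + (42622 - 33055)) = 1/(119 + 9567) = 1/9686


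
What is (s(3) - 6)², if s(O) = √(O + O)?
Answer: (6 - √6)² ≈ 12.606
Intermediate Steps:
s(O) = √2*√O (s(O) = √(2*O) = √2*√O)
(s(3) - 6)² = (√2*√3 - 6)² = (√6 - 6)² = (-6 + √6)²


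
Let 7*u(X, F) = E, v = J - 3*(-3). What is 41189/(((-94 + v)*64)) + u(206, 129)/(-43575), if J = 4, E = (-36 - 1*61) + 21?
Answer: -4187760247/527083200 ≈ -7.9452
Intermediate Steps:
E = -76 (E = (-36 - 61) + 21 = -97 + 21 = -76)
v = 13 (v = 4 - 3*(-3) = 4 + 9 = 13)
u(X, F) = -76/7 (u(X, F) = (1/7)*(-76) = -76/7)
41189/(((-94 + v)*64)) + u(206, 129)/(-43575) = 41189/(((-94 + 13)*64)) - 76/7/(-43575) = 41189/((-81*64)) - 76/7*(-1/43575) = 41189/(-5184) + 76/305025 = 41189*(-1/5184) + 76/305025 = -41189/5184 + 76/305025 = -4187760247/527083200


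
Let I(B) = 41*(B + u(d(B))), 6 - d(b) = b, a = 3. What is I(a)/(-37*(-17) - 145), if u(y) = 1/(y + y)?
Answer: 779/2904 ≈ 0.26825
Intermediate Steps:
d(b) = 6 - b
u(y) = 1/(2*y)
I(B) = 41*B + 41/(2*(6 - B)) (I(B) = 41*(B + 1/(2*(6 - B))) = 41*B + 41/(2*(6 - B)))
I(a)/(-37*(-17) - 145) = (41*(-1 + 2*3*(-6 + 3))/(2*(-6 + 3)))/(-37*(-17) - 145) = ((41/2)*(-1 + 2*3*(-3))/(-3))/(629 - 145) = ((41/2)*(-1/3)*(-1 - 18))/484 = ((41/2)*(-1/3)*(-19))*(1/484) = (779/6)*(1/484) = 779/2904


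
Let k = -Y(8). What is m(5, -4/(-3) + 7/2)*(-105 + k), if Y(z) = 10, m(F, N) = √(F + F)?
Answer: -115*√10 ≈ -363.66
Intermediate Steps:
m(F, N) = √2*√F (m(F, N) = √(2*F) = √2*√F)
k = -10 (k = -1*10 = -10)
m(5, -4/(-3) + 7/2)*(-105 + k) = (√2*√5)*(-105 - 10) = √10*(-115) = -115*√10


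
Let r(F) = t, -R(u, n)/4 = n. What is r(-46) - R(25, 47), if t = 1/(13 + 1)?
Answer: 2633/14 ≈ 188.07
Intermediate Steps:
R(u, n) = -4*n
t = 1/14 ≈ 0.071429
r(F) = 1/14
r(-46) - R(25, 47) = 1/14 - (-4)*47 = 1/14 - 1*(-188) = 1/14 + 188 = 2633/14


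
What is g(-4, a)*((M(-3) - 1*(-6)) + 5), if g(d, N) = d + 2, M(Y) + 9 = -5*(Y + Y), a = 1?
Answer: -64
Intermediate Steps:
M(Y) = -9 - 10*Y (M(Y) = -9 - 5*(Y + Y) = -9 - 10*Y)
g(d, N) = 2 + d
g(-4, a)*((M(-3) - 1*(-6)) + 5) = (2 - 4)*(((-9 - 10*(-3)) - 1*(-6)) + 5) = -2*(((-9 + 30) + 6) + 5) = -2*((21 + 6) + 5) = -2*(27 + 5) = -2*32 = -64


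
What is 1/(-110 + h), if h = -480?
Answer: -1/590 ≈ -0.0016949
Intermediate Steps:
1/(-110 + h) = 1/(-110 - 480) = 1/(-590) = -1/590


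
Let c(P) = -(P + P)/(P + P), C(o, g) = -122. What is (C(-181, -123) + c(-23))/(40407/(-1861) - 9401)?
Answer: 228903/17535668 ≈ 0.013054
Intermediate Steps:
c(P) = -1 (c(P) = -2*P/(2*P) = -2*P*1/(2*P) = -1*1 = -1)
(C(-181, -123) + c(-23))/(40407/(-1861) - 9401) = (-122 - 1)/(40407/(-1861) - 9401) = -123/(40407*(-1/1861) - 9401) = -123/(-40407/1861 - 9401) = -123/(-17535668/1861) = -123*(-1861/17535668) = 228903/17535668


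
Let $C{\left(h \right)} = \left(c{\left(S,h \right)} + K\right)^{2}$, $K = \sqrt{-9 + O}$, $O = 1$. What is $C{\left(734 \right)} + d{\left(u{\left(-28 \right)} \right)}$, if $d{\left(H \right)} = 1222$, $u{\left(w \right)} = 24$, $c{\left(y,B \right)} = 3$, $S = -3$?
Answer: $1223 + 12 i \sqrt{2} \approx 1223.0 + 16.971 i$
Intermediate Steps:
$K = 2 i \sqrt{2}$ ($K = \sqrt{-9 + 1} = \sqrt{-8} = 2 i \sqrt{2} \approx 2.8284 i$)
$C{\left(h \right)} = \left(3 + 2 i \sqrt{2}\right)^{2}$
$C{\left(734 \right)} + d{\left(u{\left(-28 \right)} \right)} = \left(1 + 12 i \sqrt{2}\right) + 1222 = 1223 + 12 i \sqrt{2}$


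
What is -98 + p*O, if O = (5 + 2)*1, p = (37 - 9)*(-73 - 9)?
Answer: -16170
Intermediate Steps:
p = -2296 (p = 28*(-82) = -2296)
O = 7 (O = 7*1 = 7)
-98 + p*O = -98 - 2296*7 = -98 - 16072 = -16170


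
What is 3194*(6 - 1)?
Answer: 15970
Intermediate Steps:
3194*(6 - 1) = 3194*5 = 15970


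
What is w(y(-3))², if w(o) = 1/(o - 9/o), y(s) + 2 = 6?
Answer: 16/49 ≈ 0.32653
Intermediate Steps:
y(s) = 4 (y(s) = -2 + 6 = 4)
w(y(-3))² = (4/(-9 + 4²))² = (4/(-9 + 16))² = (4/7)² = 16/49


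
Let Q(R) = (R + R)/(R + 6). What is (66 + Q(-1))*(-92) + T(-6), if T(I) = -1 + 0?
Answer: -30181/5 ≈ -6036.2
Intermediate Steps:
T(I) = -1
Q(R) = 2*R/(6 + R) (Q(R) = (2*R)/(6 + R) = 2*R/(6 + R))
(66 + Q(-1))*(-92) + T(-6) = (66 + 2*(-1)/(6 - 1))*(-92) - 1 = (66 + 2*(-1)/5)*(-92) - 1 = (66 + 2*(-1)*(1/5))*(-92) - 1 = (66 - 2/5)*(-92) - 1 = (328/5)*(-92) - 1 = -30176/5 - 1 = -30181/5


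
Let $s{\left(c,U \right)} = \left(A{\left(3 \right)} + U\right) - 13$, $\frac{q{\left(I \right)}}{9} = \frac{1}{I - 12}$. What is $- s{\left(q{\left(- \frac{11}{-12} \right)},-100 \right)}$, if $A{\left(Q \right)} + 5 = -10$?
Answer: $128$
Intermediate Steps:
$A{\left(Q \right)} = -15$ ($A{\left(Q \right)} = -5 - 10 = -15$)
$q{\left(I \right)} = \frac{9}{-12 + I}$ ($q{\left(I \right)} = \frac{9}{I - 12} = \frac{9}{-12 + I}$)
$s{\left(c,U \right)} = -28 + U$ ($s{\left(c,U \right)} = \left(-15 + U\right) - 13 = -28 + U$)
$- s{\left(q{\left(- \frac{11}{-12} \right)},-100 \right)} = - (-28 - 100) = \left(-1\right) \left(-128\right) = 128$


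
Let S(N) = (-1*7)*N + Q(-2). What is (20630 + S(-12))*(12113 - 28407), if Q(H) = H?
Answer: -337481328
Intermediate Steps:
S(N) = -2 - 7*N (S(N) = (-1*7)*N - 2 = -7*N - 2 = -2 - 7*N)
(20630 + S(-12))*(12113 - 28407) = (20630 + (-2 - 7*(-12)))*(12113 - 28407) = (20630 + (-2 + 84))*(-16294) = (20630 + 82)*(-16294) = 20712*(-16294) = -337481328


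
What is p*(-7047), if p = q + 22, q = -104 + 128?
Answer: -324162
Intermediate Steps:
q = 24
p = 46 (p = 24 + 22 = 46)
p*(-7047) = 46*(-7047) = -324162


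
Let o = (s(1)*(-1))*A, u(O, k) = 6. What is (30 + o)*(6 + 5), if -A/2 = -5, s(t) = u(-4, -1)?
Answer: -330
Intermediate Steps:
s(t) = 6
A = 10 (A = -2*(-5) = 10)
o = -60 (o = (6*(-1))*10 = -6*10 = -60)
(30 + o)*(6 + 5) = (30 - 60)*(6 + 5) = -30*11 = -330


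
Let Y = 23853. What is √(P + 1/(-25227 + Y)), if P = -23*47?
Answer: I*√2040795330/1374 ≈ 32.879*I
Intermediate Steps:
P = -1081
√(P + 1/(-25227 + Y)) = √(-1081 + 1/(-25227 + 23853)) = √(-1081 + 1/(-1374)) = √(-1081 - 1/1374) = √(-1485295/1374) = I*√2040795330/1374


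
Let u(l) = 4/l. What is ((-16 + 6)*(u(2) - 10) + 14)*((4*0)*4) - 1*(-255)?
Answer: 255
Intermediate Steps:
((-16 + 6)*(u(2) - 10) + 14)*((4*0)*4) - 1*(-255) = ((-16 + 6)*(4/2 - 10) + 14)*((4*0)*4) - 1*(-255) = (-10*(4*(½) - 10) + 14)*(0*4) + 255 = (-10*(2 - 10) + 14)*0 + 255 = (-10*(-8) + 14)*0 + 255 = (80 + 14)*0 + 255 = 94*0 + 255 = 0 + 255 = 255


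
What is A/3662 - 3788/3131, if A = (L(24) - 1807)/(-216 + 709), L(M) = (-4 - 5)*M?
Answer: -402650613/332505938 ≈ -1.2110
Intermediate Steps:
L(M) = -9*M
A = -119/29 (A = (-9*24 - 1807)/(-216 + 709) = (-216 - 1807)/493 = -2023*1/493 = -119/29 ≈ -4.1034)
A/3662 - 3788/3131 = -119/29/3662 - 3788/3131 = -119/29*1/3662 - 3788*1/3131 = -119/106198 - 3788/3131 = -402650613/332505938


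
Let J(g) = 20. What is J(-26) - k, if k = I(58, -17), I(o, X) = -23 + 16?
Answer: 27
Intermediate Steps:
I(o, X) = -7
k = -7
J(-26) - k = 20 - 1*(-7) = 20 + 7 = 27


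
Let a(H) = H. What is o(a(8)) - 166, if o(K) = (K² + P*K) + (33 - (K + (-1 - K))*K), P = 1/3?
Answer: -175/3 ≈ -58.333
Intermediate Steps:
P = ⅓ ≈ 0.33333
o(K) = 33 + K² + 4*K/3 (o(K) = (K² + K/3) + (33 - (K + (-1 - K))*K) = (K² + K/3) + (33 - (-1)*K) = (K² + K/3) + (33 + K) = 33 + K² + 4*K/3)
o(a(8)) - 166 = (33 + 8² + (4/3)*8) - 166 = (33 + 64 + 32/3) - 166 = 323/3 - 166 = -175/3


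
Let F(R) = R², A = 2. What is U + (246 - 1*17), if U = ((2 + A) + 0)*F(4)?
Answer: 293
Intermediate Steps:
U = 64 (U = ((2 + 2) + 0)*4² = (4 + 0)*16 = 4*16 = 64)
U + (246 - 1*17) = 64 + (246 - 1*17) = 64 + (246 - 17) = 64 + 229 = 293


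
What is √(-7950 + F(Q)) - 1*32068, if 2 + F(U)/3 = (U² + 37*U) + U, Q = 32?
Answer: -32068 + 2*I*√309 ≈ -32068.0 + 35.157*I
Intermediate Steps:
F(U) = -6 + 3*U² + 114*U (F(U) = -6 + 3*((U² + 37*U) + U) = -6 + 3*(U² + 38*U) = -6 + (3*U² + 114*U) = -6 + 3*U² + 114*U)
√(-7950 + F(Q)) - 1*32068 = √(-7950 + (-6 + 3*32² + 114*32)) - 1*32068 = √(-7950 + (-6 + 3*1024 + 3648)) - 32068 = √(-7950 + (-6 + 3072 + 3648)) - 32068 = √(-7950 + 6714) - 32068 = √(-1236) - 32068 = 2*I*√309 - 32068 = -32068 + 2*I*√309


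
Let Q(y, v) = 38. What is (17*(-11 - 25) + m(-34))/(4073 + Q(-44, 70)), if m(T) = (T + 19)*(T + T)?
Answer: 408/4111 ≈ 0.099246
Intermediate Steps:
m(T) = 2*T*(19 + T) (m(T) = (19 + T)*(2*T) = 2*T*(19 + T))
(17*(-11 - 25) + m(-34))/(4073 + Q(-44, 70)) = (17*(-11 - 25) + 2*(-34)*(19 - 34))/(4073 + 38) = (17*(-36) + 2*(-34)*(-15))/4111 = (-612 + 1020)*(1/4111) = 408*(1/4111) = 408/4111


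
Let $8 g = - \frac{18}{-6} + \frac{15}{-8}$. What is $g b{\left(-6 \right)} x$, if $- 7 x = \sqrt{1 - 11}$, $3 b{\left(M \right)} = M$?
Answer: $\frac{9 i \sqrt{10}}{224} \approx 0.12706 i$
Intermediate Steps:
$b{\left(M \right)} = \frac{M}{3}$
$g = \frac{9}{64}$ ($g = \frac{- \frac{18}{-6} + \frac{15}{-8}}{8} = \frac{\left(-18\right) \left(- \frac{1}{6}\right) + 15 \left(- \frac{1}{8}\right)}{8} = \frac{3 - \frac{15}{8}}{8} = \frac{1}{8} \cdot \frac{9}{8} = \frac{9}{64} \approx 0.14063$)
$x = - \frac{i \sqrt{10}}{7}$ ($x = - \frac{\sqrt{1 - 11}}{7} = - \frac{\sqrt{-10}}{7} = - \frac{i \sqrt{10}}{7} \approx - 0.45175 i$)
$g b{\left(-6 \right)} x = \frac{9 \cdot \frac{1}{3} \left(-6\right)}{64} \left(- \frac{i \sqrt{10}}{7}\right) = \frac{9}{64} \left(-2\right) \left(- \frac{i \sqrt{10}}{7}\right) = - \frac{9 \left(- \frac{i \sqrt{10}}{7}\right)}{32} = \frac{9 i \sqrt{10}}{224}$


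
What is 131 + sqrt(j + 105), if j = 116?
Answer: 131 + sqrt(221) ≈ 145.87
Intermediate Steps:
131 + sqrt(j + 105) = 131 + sqrt(116 + 105) = 131 + sqrt(221)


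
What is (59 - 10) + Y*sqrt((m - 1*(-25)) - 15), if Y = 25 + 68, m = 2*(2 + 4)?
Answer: 49 + 93*sqrt(22) ≈ 485.21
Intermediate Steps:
m = 12 (m = 2*6 = 12)
Y = 93
(59 - 10) + Y*sqrt((m - 1*(-25)) - 15) = (59 - 10) + 93*sqrt((12 - 1*(-25)) - 15) = 49 + 93*sqrt((12 + 25) - 15) = 49 + 93*sqrt(37 - 15) = 49 + 93*sqrt(22)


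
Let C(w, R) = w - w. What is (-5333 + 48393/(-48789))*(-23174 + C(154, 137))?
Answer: 670089419180/5421 ≈ 1.2361e+8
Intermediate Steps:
C(w, R) = 0
(-5333 + 48393/(-48789))*(-23174 + C(154, 137)) = (-5333 + 48393/(-48789))*(-23174 + 0) = (-5333 + 48393*(-1/48789))*(-23174) = (-5333 - 5377/5421)*(-23174) = -28915570/5421*(-23174) = 670089419180/5421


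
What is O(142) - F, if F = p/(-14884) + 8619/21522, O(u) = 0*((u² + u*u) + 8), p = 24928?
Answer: 2001055/1570262 ≈ 1.2743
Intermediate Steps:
O(u) = 0 (O(u) = 0*((u² + u²) + 8) = 0*(2*u² + 8) = 0*(8 + 2*u²) = 0)
F = -2001055/1570262 (F = 24928/(-14884) + 8619/21522 = 24928*(-1/14884) + 8619*(1/21522) = -6232/3721 + 169/422 = -2001055/1570262 ≈ -1.2743)
O(142) - F = 0 - 1*(-2001055/1570262) = 0 + 2001055/1570262 = 2001055/1570262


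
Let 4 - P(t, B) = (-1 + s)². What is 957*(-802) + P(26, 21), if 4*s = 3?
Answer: -12280161/16 ≈ -7.6751e+5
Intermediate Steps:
s = ¾ (s = (¼)*3 = ¾ ≈ 0.75000)
P(t, B) = 63/16 (P(t, B) = 4 - (-1 + ¾)² = 4 - (-¼)² = 4 - 1*1/16 = 4 - 1/16 = 63/16)
957*(-802) + P(26, 21) = 957*(-802) + 63/16 = -767514 + 63/16 = -12280161/16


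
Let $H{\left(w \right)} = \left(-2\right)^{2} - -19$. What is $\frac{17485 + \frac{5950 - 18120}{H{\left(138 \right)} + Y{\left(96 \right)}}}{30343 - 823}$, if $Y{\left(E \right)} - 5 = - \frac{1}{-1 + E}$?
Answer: $\frac{1007477}{1744304} \approx 0.57758$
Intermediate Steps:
$Y{\left(E \right)} = 5 - \frac{1}{-1 + E}$
$H{\left(w \right)} = 23$ ($H{\left(w \right)} = 4 + 19 = 23$)
$\frac{17485 + \frac{5950 - 18120}{H{\left(138 \right)} + Y{\left(96 \right)}}}{30343 - 823} = \frac{17485 + \frac{5950 - 18120}{23 + \frac{-6 + 5 \cdot 96}{-1 + 96}}}{30343 - 823} = \frac{17485 - \frac{12170}{23 + \frac{-6 + 480}{95}}}{29520} = \left(17485 - \frac{12170}{23 + \frac{1}{95} \cdot 474}\right) \frac{1}{29520} = \left(17485 - \frac{12170}{23 + \frac{474}{95}}\right) \frac{1}{29520} = \left(17485 - \frac{12170}{\frac{2659}{95}}\right) \frac{1}{29520} = \left(17485 - \frac{1156150}{2659}\right) \frac{1}{29520} = \frac{45336465}{2659} \cdot \frac{1}{29520} = \frac{1007477}{1744304}$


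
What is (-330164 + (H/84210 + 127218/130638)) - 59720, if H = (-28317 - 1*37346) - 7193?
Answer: -51060985927627/130964595 ≈ -3.8988e+5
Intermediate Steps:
H = -72856 (H = (-28317 - 37346) - 7193 = -65663 - 7193 = -72856)
(-330164 + (H/84210 + 127218/130638)) - 59720 = (-330164 + (-72856/84210 + 127218/130638)) - 59720 = (-330164 + (-72856*1/84210 + 127218*(1/130638))) - 59720 = (-330164 + (-5204/6015 + 21203/21773)) - 59720 = (-330164 + 14229353/130964595) - 59720 = -43239780314227/130964595 - 59720 = -51060985927627/130964595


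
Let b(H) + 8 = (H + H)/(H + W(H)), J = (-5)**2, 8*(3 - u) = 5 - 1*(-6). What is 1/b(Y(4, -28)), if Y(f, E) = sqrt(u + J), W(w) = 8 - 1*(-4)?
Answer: -441/3670 - 4*sqrt(426)/5505 ≈ -0.13516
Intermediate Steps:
W(w) = 12 (W(w) = 8 + 4 = 12)
u = 13/8 (u = 3 - (5 - 1*(-6))/8 = 3 - (5 + 6)/8 = 3 - 1/8*11 = 3 - 11/8 = 13/8 ≈ 1.6250)
J = 25
Y(f, E) = sqrt(426)/4 (Y(f, E) = sqrt(13/8 + 25) = sqrt(213/8) = sqrt(426)/4)
b(H) = -8 + 2*H/(12 + H) (b(H) = -8 + (H + H)/(H + 12) = -8 + (2*H)/(12 + H) = -8 + 2*H/(12 + H))
1/b(Y(4, -28)) = 1/(6*(-16 - sqrt(426)/4)/(12 + sqrt(426)/4)) = (12 + sqrt(426)/4)/(6*(-16 - sqrt(426)/4))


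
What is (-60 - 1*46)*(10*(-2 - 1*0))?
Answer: 2120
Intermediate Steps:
(-60 - 1*46)*(10*(-2 - 1*0)) = (-60 - 46)*(10*(-2 + 0)) = -1060*(-2) = -106*(-20) = 2120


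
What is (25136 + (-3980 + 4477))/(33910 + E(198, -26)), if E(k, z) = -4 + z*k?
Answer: 25633/28758 ≈ 0.89133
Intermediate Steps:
E(k, z) = -4 + k*z
(25136 + (-3980 + 4477))/(33910 + E(198, -26)) = (25136 + (-3980 + 4477))/(33910 + (-4 + 198*(-26))) = (25136 + 497)/(33910 + (-4 - 5148)) = 25633/(33910 - 5152) = 25633/28758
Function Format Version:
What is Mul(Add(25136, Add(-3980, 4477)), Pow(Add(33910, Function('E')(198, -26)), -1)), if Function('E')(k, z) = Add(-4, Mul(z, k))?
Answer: Rational(25633, 28758) ≈ 0.89133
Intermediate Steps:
Function('E')(k, z) = Add(-4, Mul(k, z))
Mul(Add(25136, Add(-3980, 4477)), Pow(Add(33910, Function('E')(198, -26)), -1)) = Mul(Add(25136, Add(-3980, 4477)), Pow(Add(33910, Add(-4, Mul(198, -26))), -1)) = Mul(Add(25136, 497), Pow(Add(33910, Add(-4, -5148)), -1)) = Mul(25633, Pow(Add(33910, -5152), -1)) = Mul(25633, Pow(28758, -1)) = Mul(25633, Rational(1, 28758)) = Rational(25633, 28758)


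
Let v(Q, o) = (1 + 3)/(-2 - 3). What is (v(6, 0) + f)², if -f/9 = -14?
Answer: 391876/25 ≈ 15675.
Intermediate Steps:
v(Q, o) = -⅘ (v(Q, o) = 4/(-5) = 4*(-⅕) = -⅘)
f = 126 (f = -9*(-14) = 126)
(v(6, 0) + f)² = (-⅘ + 126)² = (626/5)² = 391876/25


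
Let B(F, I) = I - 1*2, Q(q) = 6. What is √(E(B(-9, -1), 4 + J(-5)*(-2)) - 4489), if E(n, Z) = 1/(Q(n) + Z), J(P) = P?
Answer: I*√448895/10 ≈ 67.0*I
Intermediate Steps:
B(F, I) = -2 + I (B(F, I) = I - 2 = -2 + I)
E(n, Z) = 1/(6 + Z)
√(E(B(-9, -1), 4 + J(-5)*(-2)) - 4489) = √(1/(6 + (4 - 5*(-2))) - 4489) = √(1/(6 + (4 + 10)) - 4489) = √(1/(6 + 14) - 4489) = √(1/20 - 4489) = √(-89779/20) = I*√448895/10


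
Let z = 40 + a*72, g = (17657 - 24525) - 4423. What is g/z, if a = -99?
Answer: 11291/7088 ≈ 1.5930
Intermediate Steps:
g = -11291 (g = -6868 - 4423 = -11291)
z = -7088 (z = 40 - 99*72 = 40 - 7128 = -7088)
g/z = -11291/(-7088) = -11291*(-1/7088) = 11291/7088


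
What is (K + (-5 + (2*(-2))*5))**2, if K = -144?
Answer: 28561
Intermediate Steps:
(K + (-5 + (2*(-2))*5))**2 = (-144 + (-5 + (2*(-2))*5))**2 = (-144 + (-5 - 4*5))**2 = (-144 + (-5 - 20))**2 = (-144 - 25)**2 = (-169)**2 = 28561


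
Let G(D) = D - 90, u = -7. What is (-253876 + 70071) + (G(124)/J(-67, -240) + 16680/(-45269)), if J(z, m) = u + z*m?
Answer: -133738372082279/727608637 ≈ -1.8381e+5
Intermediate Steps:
J(z, m) = -7 + m*z (J(z, m) = -7 + z*m = -7 + m*z)
G(D) = -90 + D
(-253876 + 70071) + (G(124)/J(-67, -240) + 16680/(-45269)) = (-253876 + 70071) + ((-90 + 124)/(-7 - 240*(-67)) + 16680/(-45269)) = -183805 + (34/(-7 + 16080) + 16680*(-1/45269)) = -183805 + (34/16073 - 16680/45269) = -183805 - 266558494/727608637 = -133738372082279/727608637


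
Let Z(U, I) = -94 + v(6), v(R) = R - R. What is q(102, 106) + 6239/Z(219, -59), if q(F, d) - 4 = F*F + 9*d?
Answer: 1061789/94 ≈ 11296.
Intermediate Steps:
v(R) = 0
q(F, d) = 4 + F**2 + 9*d (q(F, d) = 4 + (F*F + 9*d) = 4 + (F**2 + 9*d) = 4 + F**2 + 9*d)
Z(U, I) = -94 (Z(U, I) = -94 + 0 = -94)
q(102, 106) + 6239/Z(219, -59) = (4 + 102**2 + 9*106) + 6239/(-94) = (4 + 10404 + 954) + 6239*(-1/94) = 11362 - 6239/94 = 1061789/94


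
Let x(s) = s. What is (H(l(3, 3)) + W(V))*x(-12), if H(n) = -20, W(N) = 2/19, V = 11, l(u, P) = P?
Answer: 4536/19 ≈ 238.74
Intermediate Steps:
W(N) = 2/19 (W(N) = 2*(1/19) = 2/19)
(H(l(3, 3)) + W(V))*x(-12) = (-20 + 2/19)*(-12) = -378/19*(-12) = 4536/19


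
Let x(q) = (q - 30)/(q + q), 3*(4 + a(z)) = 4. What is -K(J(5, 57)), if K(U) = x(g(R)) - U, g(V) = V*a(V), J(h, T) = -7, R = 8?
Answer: -525/64 ≈ -8.2031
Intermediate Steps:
a(z) = -8/3 (a(z) = -4 + (⅓)*4 = -4 + 4/3 = -8/3)
g(V) = -8*V/3 (g(V) = V*(-8/3) = -8*V/3)
x(q) = (-30 + q)/(2*q) (x(q) = (-30 + q)/((2*q)) = (-30 + q)*(1/(2*q)) = (-30 + q)/(2*q))
K(U) = 77/64 - U (K(U) = (-30 - 8/3*8)/(2*((-8/3*8))) - U = (-30 - 64/3)/(2*(-64/3)) - U = (½)*(-3/64)*(-154/3) - U = 77/64 - U)
-K(J(5, 57)) = -(77/64 - 1*(-7)) = -(77/64 + 7) = -1*525/64 = -525/64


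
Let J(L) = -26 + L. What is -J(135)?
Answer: -109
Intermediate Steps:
-J(135) = -(-26 + 135) = -1*109 = -109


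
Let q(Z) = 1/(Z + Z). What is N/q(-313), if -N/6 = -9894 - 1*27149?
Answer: -139133508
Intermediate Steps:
q(Z) = 1/(2*Z)
N = 222258 (N = -6*(-9894 - 1*27149) = -6*(-9894 - 27149) = -6*(-37043) = 222258)
N/q(-313) = 222258/(((1/2)/(-313))) = 222258/(((1/2)*(-1/313))) = 222258/(-1/626) = 222258*(-626) = -139133508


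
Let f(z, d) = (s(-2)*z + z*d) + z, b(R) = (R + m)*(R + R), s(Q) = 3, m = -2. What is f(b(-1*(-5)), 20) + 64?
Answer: 784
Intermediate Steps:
b(R) = 2*R*(-2 + R) (b(R) = (R - 2)*(R + R) = (-2 + R)*(2*R) = 2*R*(-2 + R))
f(z, d) = 4*z + d*z (f(z, d) = (3*z + z*d) + z = (3*z + d*z) + z = 4*z + d*z)
f(b(-1*(-5)), 20) + 64 = (2*(-1*(-5))*(-2 - 1*(-5)))*(4 + 20) + 64 = (2*5*(-2 + 5))*24 + 64 = (2*5*3)*24 + 64 = 30*24 + 64 = 720 + 64 = 784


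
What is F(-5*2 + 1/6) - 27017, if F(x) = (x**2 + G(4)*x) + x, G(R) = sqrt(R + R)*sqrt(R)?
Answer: -969485/36 - 118*sqrt(2)/3 ≈ -26986.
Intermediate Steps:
G(R) = R*sqrt(2) (G(R) = sqrt(2*R)*sqrt(R) = (sqrt(2)*sqrt(R))*sqrt(R) = R*sqrt(2))
F(x) = x + x**2 + 4*x*sqrt(2) (F(x) = (x**2 + (4*sqrt(2))*x) + x = (x**2 + 4*x*sqrt(2)) + x = x + x**2 + 4*x*sqrt(2))
F(-5*2 + 1/6) - 27017 = (-5*2 + 1/6)*(1 + (-5*2 + 1/6) + 4*sqrt(2)) - 27017 = (-10 + 1/6)*(1 + (-10 + 1/6) + 4*sqrt(2)) - 27017 = -59*(1 - 59/6 + 4*sqrt(2))/6 - 27017 = -59*(-53/6 + 4*sqrt(2))/6 - 27017 = (3127/36 - 118*sqrt(2)/3) - 27017 = -969485/36 - 118*sqrt(2)/3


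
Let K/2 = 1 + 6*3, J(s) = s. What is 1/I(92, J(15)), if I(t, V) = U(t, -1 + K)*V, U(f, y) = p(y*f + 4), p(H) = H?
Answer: 1/51120 ≈ 1.9562e-5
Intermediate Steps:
K = 38 (K = 2*(1 + 6*3) = 2*(1 + 18) = 2*19 = 38)
U(f, y) = 4 + f*y (U(f, y) = y*f + 4 = f*y + 4 = 4 + f*y)
I(t, V) = V*(4 + 37*t) (I(t, V) = (4 + t*(-1 + 38))*V = (4 + t*37)*V = (4 + 37*t)*V = V*(4 + 37*t))
1/I(92, J(15)) = 1/(15*(4 + 37*92)) = 1/(15*(4 + 3404)) = 1/(15*3408) = 1/51120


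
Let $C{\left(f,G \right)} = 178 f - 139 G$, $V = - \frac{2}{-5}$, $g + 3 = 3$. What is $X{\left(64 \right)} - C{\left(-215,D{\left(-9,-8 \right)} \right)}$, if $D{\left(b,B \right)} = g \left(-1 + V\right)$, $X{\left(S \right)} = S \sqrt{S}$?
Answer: $38782$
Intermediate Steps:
$g = 0$ ($g = -3 + 3 = 0$)
$X{\left(S \right)} = S^{\frac{3}{2}}$
$V = \frac{2}{5}$ ($V = \left(-2\right) \left(- \frac{1}{5}\right) = \frac{2}{5} \approx 0.4$)
$D{\left(b,B \right)} = 0$ ($D{\left(b,B \right)} = 0 \left(-1 + \frac{2}{5}\right) = 0 \left(- \frac{3}{5}\right) = 0$)
$C{\left(f,G \right)} = - 139 G + 178 f$
$X{\left(64 \right)} - C{\left(-215,D{\left(-9,-8 \right)} \right)} = 64^{\frac{3}{2}} - \left(\left(-139\right) 0 + 178 \left(-215\right)\right) = 512 - \left(0 - 38270\right) = 512 - -38270 = 512 + 38270 = 38782$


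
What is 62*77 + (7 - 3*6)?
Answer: 4763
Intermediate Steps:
62*77 + (7 - 3*6) = 4774 + (7 - 18) = 4774 - 11 = 4763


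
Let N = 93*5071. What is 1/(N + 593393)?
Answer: 1/1064996 ≈ 9.3897e-7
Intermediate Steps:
N = 471603
1/(N + 593393) = 1/(471603 + 593393) = 1/1064996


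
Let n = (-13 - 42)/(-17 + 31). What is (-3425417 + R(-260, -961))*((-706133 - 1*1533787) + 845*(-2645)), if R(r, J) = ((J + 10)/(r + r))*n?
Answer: 22318419510206285/1456 ≈ 1.5329e+13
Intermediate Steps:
n = -55/14 ≈ -3.9286
R(r, J) = -55*(10 + J)/(28*r) (R(r, J) = ((J + 10)/(r + r))*(-55/14) = ((10 + J)/((2*r)))*(-55/14) = ((10 + J)*(1/(2*r)))*(-55/14) = ((10 + J)/(2*r))*(-55/14) = -55*(10 + J)/(28*r))
(-3425417 + R(-260, -961))*((-706133 - 1*1533787) + 845*(-2645)) = (-3425417 + (55/28)*(-10 - 1*(-961))/(-260))*((-706133 - 1*1533787) + 845*(-2645)) = (-3425417 + (55/28)*(-1/260)*(-10 + 961))*((-706133 - 1533787) - 2235025) = (-3425417 + (55/28)*(-1/260)*951)*(-2239920 - 2235025) = (-3425417 - 10461/1456)*(-4474945) = -4987417613/1456*(-4474945) = 22318419510206285/1456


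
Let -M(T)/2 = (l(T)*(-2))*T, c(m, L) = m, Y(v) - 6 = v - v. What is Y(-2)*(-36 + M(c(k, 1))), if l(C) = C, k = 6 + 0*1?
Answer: 648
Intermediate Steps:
k = 6 (k = 6 + 0 = 6)
Y(v) = 6 (Y(v) = 6 + (v - v) = 6 + 0 = 6)
M(T) = 4*T² (M(T) = -2*T*(-2)*T = -2*(-2*T)*T = -(-4)*T² = 4*T²)
Y(-2)*(-36 + M(c(k, 1))) = 6*(-36 + 4*6²) = 6*(-36 + 4*36) = 6*(-36 + 144) = 6*108 = 648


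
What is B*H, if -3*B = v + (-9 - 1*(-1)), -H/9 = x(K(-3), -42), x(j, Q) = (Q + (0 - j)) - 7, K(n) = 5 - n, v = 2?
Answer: 1026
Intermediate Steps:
x(j, Q) = -7 + Q - j (x(j, Q) = (Q - j) - 7 = -7 + Q - j)
H = 513 (H = -9*(-7 - 42 - (5 - 1*(-3))) = -9*(-7 - 42 - (5 + 3)) = -9*(-7 - 42 - 1*8) = -9*(-7 - 42 - 8) = -9*(-57) = 513)
B = 2 (B = -(2 + (-9 - 1*(-1)))/3 = -(2 + (-9 + 1))/3 = -(2 - 8)/3 = -⅓*(-6) = 2)
B*H = 2*513 = 1026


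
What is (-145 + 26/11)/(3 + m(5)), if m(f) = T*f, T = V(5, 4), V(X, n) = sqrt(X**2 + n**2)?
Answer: 4707/11176 - 7845*sqrt(41)/11176 ≈ -4.0735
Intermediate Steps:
T = sqrt(41) (T = sqrt(5**2 + 4**2) = sqrt(25 + 16) = sqrt(41) ≈ 6.4031)
m(f) = f*sqrt(41) (m(f) = sqrt(41)*f = f*sqrt(41))
(-145 + 26/11)/(3 + m(5)) = (-145 + 26/11)/(3 + 5*sqrt(41)) = -1569/(11*(3 + 5*sqrt(41)))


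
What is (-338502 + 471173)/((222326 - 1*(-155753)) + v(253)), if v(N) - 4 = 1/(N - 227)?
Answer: 3449446/9830159 ≈ 0.35090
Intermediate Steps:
v(N) = 4 + 1/(-227 + N) (v(N) = 4 + 1/(N - 227) = 4 + 1/(-227 + N))
(-338502 + 471173)/((222326 - 1*(-155753)) + v(253)) = (-338502 + 471173)/((222326 - 1*(-155753)) + (-907 + 4*253)/(-227 + 253)) = 132671/((222326 + 155753) + (-907 + 1012)/26) = 132671/(378079 + (1/26)*105) = 132671/(378079 + 105/26) = 132671/(9830159/26) = 132671*(26/9830159) = 3449446/9830159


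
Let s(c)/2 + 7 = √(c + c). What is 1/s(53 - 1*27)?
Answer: 7/6 + √13/3 ≈ 2.3685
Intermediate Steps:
s(c) = -14 + 2*√2*√c (s(c) = -14 + 2*√(c + c) = -14 + 2*√(2*c) = -14 + 2*(√2*√c) = -14 + 2*√2*√c)
1/s(53 - 1*27) = 1/(-14 + 2*√2*√(53 - 1*27)) = 1/(-14 + 2*√2*√(53 - 27)) = 1/(-14 + 2*√2*√26) = 1/(-14 + 4*√13)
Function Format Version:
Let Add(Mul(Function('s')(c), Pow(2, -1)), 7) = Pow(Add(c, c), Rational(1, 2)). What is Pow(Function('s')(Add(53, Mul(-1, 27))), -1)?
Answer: Add(Rational(7, 6), Mul(Rational(1, 3), Pow(13, Rational(1, 2)))) ≈ 2.3685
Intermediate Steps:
Function('s')(c) = Add(-14, Mul(2, Pow(2, Rational(1, 2)), Pow(c, Rational(1, 2)))) (Function('s')(c) = Add(-14, Mul(2, Pow(Add(c, c), Rational(1, 2)))) = Add(-14, Mul(2, Pow(Mul(2, c), Rational(1, 2)))) = Add(-14, Mul(2, Mul(Pow(2, Rational(1, 2)), Pow(c, Rational(1, 2))))) = Add(-14, Mul(2, Pow(2, Rational(1, 2)), Pow(c, Rational(1, 2)))))
Pow(Function('s')(Add(53, Mul(-1, 27))), -1) = Pow(Add(-14, Mul(2, Pow(2, Rational(1, 2)), Pow(Add(53, Mul(-1, 27)), Rational(1, 2)))), -1) = Pow(Add(-14, Mul(2, Pow(2, Rational(1, 2)), Pow(Add(53, -27), Rational(1, 2)))), -1) = Pow(Add(-14, Mul(2, Pow(2, Rational(1, 2)), Pow(26, Rational(1, 2)))), -1) = Pow(Add(-14, Mul(4, Pow(13, Rational(1, 2)))), -1)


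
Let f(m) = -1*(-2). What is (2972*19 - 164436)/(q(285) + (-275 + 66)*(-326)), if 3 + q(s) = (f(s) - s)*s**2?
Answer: 6748/1432409 ≈ 0.0047109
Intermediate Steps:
f(m) = 2
q(s) = -3 + s**2*(2 - s) (q(s) = -3 + (2 - s)*s**2 = -3 + s**2*(2 - s))
(2972*19 - 164436)/(q(285) + (-275 + 66)*(-326)) = (2972*19 - 164436)/((-3 - 1*285**3 + 2*285**2) + (-275 + 66)*(-326)) = (56468 - 164436)/((-3 - 1*23149125 + 2*81225) - 209*(-326)) = -107968/((-3 - 23149125 + 162450) + 68134) = -107968/(-22986678 + 68134) = -107968/(-22918544) = -107968*(-1/22918544) = 6748/1432409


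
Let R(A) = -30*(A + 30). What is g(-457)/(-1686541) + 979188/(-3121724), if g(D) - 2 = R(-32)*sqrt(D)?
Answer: -412861738039/1316228879171 - 60*I*sqrt(457)/1686541 ≈ -0.31367 - 0.00076052*I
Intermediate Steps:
R(A) = -900 - 30*A (R(A) = -30*(30 + A) = -900 - 30*A)
g(D) = 2 + 60*sqrt(D) (g(D) = 2 + (-900 - 30*(-32))*sqrt(D) = 2 + (-900 + 960)*sqrt(D) = 2 + 60*sqrt(D))
g(-457)/(-1686541) + 979188/(-3121724) = (2 + 60*sqrt(-457))/(-1686541) + 979188/(-3121724) = (2 + 60*(I*sqrt(457)))*(-1/1686541) + 979188*(-1/3121724) = (2 + 60*I*sqrt(457))*(-1/1686541) - 244797/780431 = (-2/1686541 - 60*I*sqrt(457)/1686541) - 244797/780431 = -412861738039/1316228879171 - 60*I*sqrt(457)/1686541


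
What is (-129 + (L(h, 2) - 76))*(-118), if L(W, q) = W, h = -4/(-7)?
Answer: 168858/7 ≈ 24123.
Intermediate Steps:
h = 4/7 (h = -4*(-⅐) = 4/7 ≈ 0.57143)
(-129 + (L(h, 2) - 76))*(-118) = (-129 + (4/7 - 76))*(-118) = (-129 - 528/7)*(-118) = -1431/7*(-118) = 168858/7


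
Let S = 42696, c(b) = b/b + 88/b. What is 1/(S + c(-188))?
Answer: 47/2006737 ≈ 2.3421e-5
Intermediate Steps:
c(b) = 1 + 88/b
1/(S + c(-188)) = 1/(42696 + (88 - 188)/(-188)) = 1/(42696 - 1/188*(-100)) = 1/(42696 + 25/47) = 1/(2006737/47) = 47/2006737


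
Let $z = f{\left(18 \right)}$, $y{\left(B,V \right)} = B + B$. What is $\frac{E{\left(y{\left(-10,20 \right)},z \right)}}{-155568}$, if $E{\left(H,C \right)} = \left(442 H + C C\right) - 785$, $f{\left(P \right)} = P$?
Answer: $\frac{9301}{155568} \approx 0.059787$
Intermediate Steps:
$y{\left(B,V \right)} = 2 B$
$z = 18$
$E{\left(H,C \right)} = -785 + C^{2} + 442 H$ ($E{\left(H,C \right)} = \left(442 H + C^{2}\right) - 785 = \left(C^{2} + 442 H\right) - 785 = -785 + C^{2} + 442 H$)
$\frac{E{\left(y{\left(-10,20 \right)},z \right)}}{-155568} = \frac{-785 + 18^{2} + 442 \cdot 2 \left(-10\right)}{-155568} = \left(-785 + 324 + 442 \left(-20\right)\right) \left(- \frac{1}{155568}\right) = \left(-785 + 324 - 8840\right) \left(- \frac{1}{155568}\right) = \left(-9301\right) \left(- \frac{1}{155568}\right) = \frac{9301}{155568}$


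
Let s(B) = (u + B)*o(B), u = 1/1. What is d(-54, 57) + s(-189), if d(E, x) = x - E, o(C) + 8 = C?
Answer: 37147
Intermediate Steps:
o(C) = -8 + C
u = 1
s(B) = (1 + B)*(-8 + B)
d(-54, 57) + s(-189) = (57 - 1*(-54)) + (1 - 189)*(-8 - 189) = (57 + 54) - 188*(-197) = 111 + 37036 = 37147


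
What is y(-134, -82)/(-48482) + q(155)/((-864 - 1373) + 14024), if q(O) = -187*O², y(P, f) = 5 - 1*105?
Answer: -108906345325/285728667 ≈ -381.15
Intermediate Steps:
y(P, f) = -100 (y(P, f) = 5 - 105 = -100)
y(-134, -82)/(-48482) + q(155)/((-864 - 1373) + 14024) = -100/(-48482) + (-187*155²)/((-864 - 1373) + 14024) = -100*(-1/48482) + (-187*24025)/(-2237 + 14024) = 50/24241 - 4492675/11787 = -108906345325/285728667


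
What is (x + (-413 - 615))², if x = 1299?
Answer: 73441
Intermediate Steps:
(x + (-413 - 615))² = (1299 + (-413 - 615))² = (1299 - 1028)² = 271² = 73441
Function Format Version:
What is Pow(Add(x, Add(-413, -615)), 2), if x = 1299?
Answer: 73441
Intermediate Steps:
Pow(Add(x, Add(-413, -615)), 2) = Pow(Add(1299, Add(-413, -615)), 2) = Pow(Add(1299, -1028), 2) = Pow(271, 2) = 73441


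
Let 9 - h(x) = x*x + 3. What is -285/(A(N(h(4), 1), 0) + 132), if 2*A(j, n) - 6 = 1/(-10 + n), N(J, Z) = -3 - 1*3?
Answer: -5700/2699 ≈ -2.1119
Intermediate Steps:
h(x) = 6 - x**2 (h(x) = 9 - (x*x + 3) = 9 - (x**2 + 3) = 9 - (3 + x**2) = 9 + (-3 - x**2) = 6 - x**2)
N(J, Z) = -6 (N(J, Z) = -3 - 3 = -6)
A(j, n) = 3 + 1/(2*(-10 + n))
-285/(A(N(h(4), 1), 0) + 132) = -285/((-59 + 6*0)/(2*(-10 + 0)) + 132) = -285/((1/2)*(-59 + 0)/(-10) + 132) = -285/((1/2)*(-1/10)*(-59) + 132) = -285/(59/20 + 132) = -285/2699/20 = -285*20/2699 = -5700/2699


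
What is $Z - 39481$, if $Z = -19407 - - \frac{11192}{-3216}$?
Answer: $- \frac{23674375}{402} \approx -58892.0$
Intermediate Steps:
$Z = - \frac{7803013}{402}$ ($Z = -19407 - \left(-11192\right) \left(- \frac{1}{3216}\right) = -19407 - \frac{1399}{402} = - \frac{7803013}{402} \approx -19410.0$)
$Z - 39481 = - \frac{7803013}{402} - 39481 = - \frac{23674375}{402}$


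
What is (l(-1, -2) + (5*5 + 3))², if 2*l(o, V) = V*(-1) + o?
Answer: 3249/4 ≈ 812.25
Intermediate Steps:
l(o, V) = o/2 - V/2 (l(o, V) = (V*(-1) + o)/2 = (-V + o)/2 = (o - V)/2 = o/2 - V/2)
(l(-1, -2) + (5*5 + 3))² = (((½)*(-1) - ½*(-2)) + (5*5 + 3))² = ((-½ + 1) + (25 + 3))² = (½ + 28)² = (57/2)² = 3249/4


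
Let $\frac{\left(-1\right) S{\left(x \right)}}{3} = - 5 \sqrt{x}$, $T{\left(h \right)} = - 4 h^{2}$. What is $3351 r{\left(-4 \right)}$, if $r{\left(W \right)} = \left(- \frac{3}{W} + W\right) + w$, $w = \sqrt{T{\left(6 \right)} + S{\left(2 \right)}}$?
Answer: $- \frac{43563}{4} + 3351 i \sqrt{144 - 15 \sqrt{2}} \approx -10891.0 + 37132.0 i$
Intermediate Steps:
$S{\left(x \right)} = 15 \sqrt{x}$ ($S{\left(x \right)} = - 3 \left(- 5 \sqrt{x}\right) = 15 \sqrt{x}$)
$w = \sqrt{-144 + 15 \sqrt{2}}$ ($w = \sqrt{- 4 \cdot 6^{2} + 15 \sqrt{2}} = \sqrt{\left(-4\right) 36 + 15 \sqrt{2}} = \sqrt{-144 + 15 \sqrt{2}} \approx 11.081 i$)
$r{\left(W \right)} = W + \sqrt{-144 + 15 \sqrt{2}} - \frac{3}{W}$ ($r{\left(W \right)} = \left(- \frac{3}{W} + W\right) + \sqrt{-144 + 15 \sqrt{2}} = \left(W - \frac{3}{W}\right) + \sqrt{-144 + 15 \sqrt{2}} = W + \sqrt{-144 + 15 \sqrt{2}} - \frac{3}{W}$)
$3351 r{\left(-4 \right)} = 3351 \left(-4 + \sqrt{-144 + 15 \sqrt{2}} - \frac{3}{-4}\right) = 3351 \left(-4 + \sqrt{-144 + 15 \sqrt{2}} - - \frac{3}{4}\right) = 3351 \left(-4 + \sqrt{-144 + 15 \sqrt{2}} + \frac{3}{4}\right) = 3351 \left(- \frac{13}{4} + \sqrt{-144 + 15 \sqrt{2}}\right) = - \frac{43563}{4} + 3351 \sqrt{-144 + 15 \sqrt{2}}$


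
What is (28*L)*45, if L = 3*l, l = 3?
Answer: 11340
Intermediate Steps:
L = 9 (L = 3*3 = 9)
(28*L)*45 = (28*9)*45 = 252*45 = 11340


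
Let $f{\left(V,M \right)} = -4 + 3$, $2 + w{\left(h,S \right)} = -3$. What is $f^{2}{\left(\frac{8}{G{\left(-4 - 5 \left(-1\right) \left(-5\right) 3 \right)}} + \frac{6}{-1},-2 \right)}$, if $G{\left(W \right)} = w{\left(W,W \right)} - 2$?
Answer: $1$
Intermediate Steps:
$w{\left(h,S \right)} = -5$ ($w{\left(h,S \right)} = -2 - 3 = -5$)
$G{\left(W \right)} = -7$ ($G{\left(W \right)} = -5 - 2 = -7$)
$f{\left(V,M \right)} = -1$
$f^{2}{\left(\frac{8}{G{\left(-4 - 5 \left(-1\right) \left(-5\right) 3 \right)}} + \frac{6}{-1},-2 \right)} = \left(-1\right)^{2} = 1$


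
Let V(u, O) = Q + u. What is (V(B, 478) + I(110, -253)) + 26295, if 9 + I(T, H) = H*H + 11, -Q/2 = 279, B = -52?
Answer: 89696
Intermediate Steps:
Q = -558 (Q = -2*279 = -558)
V(u, O) = -558 + u
I(T, H) = 2 + H² (I(T, H) = -9 + (H*H + 11) = -9 + (H² + 11) = -9 + (11 + H²) = 2 + H²)
(V(B, 478) + I(110, -253)) + 26295 = ((-558 - 52) + (2 + (-253)²)) + 26295 = (-610 + (2 + 64009)) + 26295 = (-610 + 64011) + 26295 = 63401 + 26295 = 89696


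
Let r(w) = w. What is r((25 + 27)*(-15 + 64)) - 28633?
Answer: -26085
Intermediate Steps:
r((25 + 27)*(-15 + 64)) - 28633 = (25 + 27)*(-15 + 64) - 28633 = 52*49 - 28633 = 2548 - 28633 = -26085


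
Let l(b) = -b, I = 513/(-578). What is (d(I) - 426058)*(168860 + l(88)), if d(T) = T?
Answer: -20781068254282/289 ≈ -7.1907e+10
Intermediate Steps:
I = -513/578 (I = 513*(-1/578) = -513/578 ≈ -0.88754)
(d(I) - 426058)*(168860 + l(88)) = (-513/578 - 426058)*(168860 - 1*88) = -246262037*(168860 - 88)/578 = -246262037/578*168772 = -20781068254282/289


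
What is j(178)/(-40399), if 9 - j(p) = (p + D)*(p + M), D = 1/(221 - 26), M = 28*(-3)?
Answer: 3261079/7877805 ≈ 0.41396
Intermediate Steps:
M = -84
D = 1/195 ≈ 0.0051282
j(p) = 9 - (-84 + p)*(1/195 + p) (j(p) = 9 - (p + 1/195)*(p - 84) = 9 - (1/195 + p)*(-84 + p) = 9 - (-84 + p)*(1/195 + p))
j(178)/(-40399) = (613/65 - 1*178² + (16379/195)*178)/(-40399) = (613/65 - 1*31684 + 2915462/195)*(-1/40399) = (613/65 - 31684 + 2915462/195)*(-1/40399) = -3261079/195*(-1/40399) = 3261079/7877805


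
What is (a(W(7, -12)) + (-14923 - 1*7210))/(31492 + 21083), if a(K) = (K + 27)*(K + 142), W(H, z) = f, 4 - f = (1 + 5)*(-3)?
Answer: -4699/17525 ≈ -0.26813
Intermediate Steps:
f = 22 (f = 4 - (1 + 5)*(-3) = 4 - 6*(-3) = 4 - 1*(-18) = 4 + 18 = 22)
W(H, z) = 22
a(K) = (27 + K)*(142 + K)
(a(W(7, -12)) + (-14923 - 1*7210))/(31492 + 21083) = ((3834 + 22² + 169*22) + (-14923 - 1*7210))/(31492 + 21083) = ((3834 + 484 + 3718) + (-14923 - 7210))/52575 = (8036 - 22133)*(1/52575) = -14097*1/52575 = -4699/17525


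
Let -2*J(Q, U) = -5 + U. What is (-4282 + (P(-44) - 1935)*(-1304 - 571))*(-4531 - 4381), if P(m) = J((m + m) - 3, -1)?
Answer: -32245558816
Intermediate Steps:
J(Q, U) = 5/2 - U/2 (J(Q, U) = -(-5 + U)/2 = 5/2 - U/2)
P(m) = 3 (P(m) = 5/2 - ½*(-1) = 5/2 + ½ = 3)
(-4282 + (P(-44) - 1935)*(-1304 - 571))*(-4531 - 4381) = (-4282 + (3 - 1935)*(-1304 - 571))*(-4531 - 4381) = (-4282 - 1932*(-1875))*(-8912) = (-4282 + 3622500)*(-8912) = 3618218*(-8912) = -32245558816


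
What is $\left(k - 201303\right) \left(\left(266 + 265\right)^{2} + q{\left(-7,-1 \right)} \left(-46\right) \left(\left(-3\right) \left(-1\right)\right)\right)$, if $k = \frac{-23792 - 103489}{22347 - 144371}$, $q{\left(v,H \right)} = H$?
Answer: $- \frac{989912391541587}{17432} \approx -5.6787 \cdot 10^{10}$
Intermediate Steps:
$k = \frac{18183}{17432}$ ($k = - \frac{127281}{22347 - 144371} = - \frac{127281}{-122024} = \left(-127281\right) \left(- \frac{1}{122024}\right) = \frac{18183}{17432} \approx 1.0431$)
$\left(k - 201303\right) \left(\left(266 + 265\right)^{2} + q{\left(-7,-1 \right)} \left(-46\right) \left(\left(-3\right) \left(-1\right)\right)\right) = \left(\frac{18183}{17432} - 201303\right) \left(\left(266 + 265\right)^{2} + \left(-1\right) \left(-46\right) \left(\left(-3\right) \left(-1\right)\right)\right) = - \frac{3509095713 \left(531^{2} + 46 \cdot 3\right)}{17432} = - \frac{3509095713 \left(281961 + 138\right)}{17432} = \left(- \frac{3509095713}{17432}\right) 282099 = - \frac{989912391541587}{17432}$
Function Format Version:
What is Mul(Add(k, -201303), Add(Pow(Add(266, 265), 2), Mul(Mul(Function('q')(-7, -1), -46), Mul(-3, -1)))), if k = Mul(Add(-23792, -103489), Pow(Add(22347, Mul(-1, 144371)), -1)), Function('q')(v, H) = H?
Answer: Rational(-989912391541587, 17432) ≈ -5.6787e+10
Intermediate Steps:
k = Rational(18183, 17432) (k = Mul(-127281, Pow(Add(22347, -144371), -1)) = Mul(-127281, Pow(-122024, -1)) = Mul(-127281, Rational(-1, 122024)) = Rational(18183, 17432) ≈ 1.0431)
Mul(Add(k, -201303), Add(Pow(Add(266, 265), 2), Mul(Mul(Function('q')(-7, -1), -46), Mul(-3, -1)))) = Mul(Add(Rational(18183, 17432), -201303), Add(Pow(Add(266, 265), 2), Mul(Mul(-1, -46), Mul(-3, -1)))) = Mul(Rational(-3509095713, 17432), Add(Pow(531, 2), Mul(46, 3))) = Mul(Rational(-3509095713, 17432), Add(281961, 138)) = Mul(Rational(-3509095713, 17432), 282099) = Rational(-989912391541587, 17432)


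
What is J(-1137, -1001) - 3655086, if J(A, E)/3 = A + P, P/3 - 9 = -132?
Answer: -3659604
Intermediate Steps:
P = -369 (P = 27 + 3*(-132) = 27 - 396 = -369)
J(A, E) = -1107 + 3*A (J(A, E) = 3*(A - 369) = 3*(-369 + A) = -1107 + 3*A)
J(-1137, -1001) - 3655086 = (-1107 + 3*(-1137)) - 3655086 = (-1107 - 3411) - 3655086 = -4518 - 3655086 = -3659604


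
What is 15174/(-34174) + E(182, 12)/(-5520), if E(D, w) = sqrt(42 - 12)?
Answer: -7587/17087 - sqrt(30)/5520 ≈ -0.44501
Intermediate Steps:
E(D, w) = sqrt(30)
15174/(-34174) + E(182, 12)/(-5520) = 15174/(-34174) + sqrt(30)/(-5520) = 15174*(-1/34174) + sqrt(30)*(-1/5520) = -7587/17087 - sqrt(30)/5520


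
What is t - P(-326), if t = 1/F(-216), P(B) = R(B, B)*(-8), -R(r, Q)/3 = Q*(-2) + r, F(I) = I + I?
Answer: -3379969/432 ≈ -7824.0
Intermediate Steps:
F(I) = 2*I
R(r, Q) = -3*r + 6*Q (R(r, Q) = -3*(Q*(-2) + r) = -3*(-2*Q + r) = -3*(r - 2*Q) = -3*r + 6*Q)
P(B) = -24*B (P(B) = (-3*B + 6*B)*(-8) = (3*B)*(-8) = -24*B)
t = -1/432 (t = 1/(2*(-216)) = 1/(-432) = -1/432 ≈ -0.0023148)
t - P(-326) = -1/432 - (-24)*(-326) = -1/432 - 1*7824 = -1/432 - 7824 = -3379969/432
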